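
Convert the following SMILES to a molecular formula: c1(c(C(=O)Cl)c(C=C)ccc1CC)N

C11H12ClNO

Heavy atoms from the SMILES: 11 C, 1 Cl, 1 N, 1 O.
Implicit hydrogens by atom environment:
  4 × C (aromatic): no H
  2 × C: 2 H each → 4
  2 × C (aromatic): 1 H each → 2
  1 × C: 3 H
  1 × C: 1 H
  1 × C: no H
  1 × Cl: no H
  1 × N: 2 H
  1 × O: no H
  Total hydrogens = 12.
Molecular formula: C11H12ClNO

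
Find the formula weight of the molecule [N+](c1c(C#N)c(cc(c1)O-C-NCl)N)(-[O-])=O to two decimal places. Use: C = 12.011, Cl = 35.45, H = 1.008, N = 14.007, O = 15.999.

242.62

Molecular formula: C8H7ClN4O3.
M = 8×12.011 + 1×35.45 + 7×1.008 + 4×14.007 + 3×15.999 = 242.62 g/mol.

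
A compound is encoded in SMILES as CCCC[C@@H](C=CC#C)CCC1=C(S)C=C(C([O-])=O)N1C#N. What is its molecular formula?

C17H19N2O2S-

Heavy atoms from the SMILES: 17 C, 2 N, 2 O, 1 S.
Implicit hydrogens by atom environment:
  5 × C: 2 H each → 10
  4 × C: 1 H each → 4
  3 × C (aromatic): no H
  3 × C: no H
  1 × C: 3 H
  1 × C (aromatic): 1 H
  1 × N (aromatic): no H
  1 × N: no H
  1 × O: no H
  1 × O (charge -1): no H
  1 × S: 1 H
  Total hydrogens = 19.
Net charge -1.
Molecular formula: C17H19N2O2S-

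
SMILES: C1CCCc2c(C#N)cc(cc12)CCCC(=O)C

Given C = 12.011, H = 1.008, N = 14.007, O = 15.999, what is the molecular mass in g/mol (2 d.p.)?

241.33

Molecular formula: C16H19NO.
M = 16×12.011 + 19×1.008 + 1×14.007 + 1×15.999 = 241.33 g/mol.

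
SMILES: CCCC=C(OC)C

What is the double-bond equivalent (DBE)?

1

Molecular formula from the SMILES: C7H14O.
DoU = (2C + 2 + N − H − X)/2 = (2·7 + 2 + 0 − 14 − 0)/2 = 2/2 = 1.
(Structurally: 0 ring(s) + 1 π bond(s) = 1.)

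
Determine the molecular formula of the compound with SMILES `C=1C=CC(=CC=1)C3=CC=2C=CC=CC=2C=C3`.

C16H12

Heavy atoms from the SMILES: 16 C.
Implicit hydrogens by atom environment:
  12 × C (aromatic): 1 H each → 12
  4 × C (aromatic): no H
  Total hydrogens = 12.
Molecular formula: C16H12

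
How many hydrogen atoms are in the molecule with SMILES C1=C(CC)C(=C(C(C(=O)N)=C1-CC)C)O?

17

Hydrogens are implicit in SMILES; fill each atom to its normal valence:
  5 × C (aromatic): no H
  3 × C: 3 H each → 9
  2 × C: 2 H each → 4
  1 × C (aromatic): 1 H
  1 × C: no H
  1 × N: 2 H
  1 × O: 1 H
  1 × O: no H
  Total hydrogens = 17.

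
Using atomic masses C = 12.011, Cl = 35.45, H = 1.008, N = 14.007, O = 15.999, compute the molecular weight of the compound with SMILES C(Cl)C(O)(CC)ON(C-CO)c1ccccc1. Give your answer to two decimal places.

259.73

Molecular formula: C12H18ClNO3.
M = 12×12.011 + 1×35.45 + 18×1.008 + 1×14.007 + 3×15.999 = 259.73 g/mol.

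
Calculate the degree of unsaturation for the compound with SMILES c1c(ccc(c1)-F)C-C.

Molecular formula from the SMILES: C8H9F.
DoU = (2C + 2 + N − H − X)/2 = (2·8 + 2 + 0 − 9 − 1)/2 = 8/2 = 4.
(Structurally: 1 ring(s) + 3 π bond(s) = 4.)

4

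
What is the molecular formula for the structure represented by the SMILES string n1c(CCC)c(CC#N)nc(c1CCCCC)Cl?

Heavy atoms from the SMILES: 14 C, 1 Cl, 3 N.
Implicit hydrogens by atom environment:
  7 × C: 2 H each → 14
  4 × C (aromatic): no H
  2 × C: 3 H each → 6
  2 × N (aromatic): no H
  1 × C: no H
  1 × Cl: no H
  1 × N: no H
  Total hydrogens = 20.
Molecular formula: C14H20ClN3

C14H20ClN3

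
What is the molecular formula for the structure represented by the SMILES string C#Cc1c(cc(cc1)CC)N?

C10H11N

Heavy atoms from the SMILES: 10 C, 1 N.
Implicit hydrogens by atom environment:
  3 × C (aromatic): 1 H each → 3
  3 × C (aromatic): no H
  1 × C: 3 H
  1 × C: 2 H
  1 × C: 1 H
  1 × C: no H
  1 × N: 2 H
  Total hydrogens = 11.
Molecular formula: C10H11N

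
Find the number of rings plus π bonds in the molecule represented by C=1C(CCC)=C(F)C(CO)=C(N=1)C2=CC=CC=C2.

Molecular formula from the SMILES: C15H16FNO.
DoU = (2C + 2 + N − H − X)/2 = (2·15 + 2 + 1 − 16 − 1)/2 = 16/2 = 8.
(Structurally: 2 ring(s) + 6 π bond(s) = 8.)

8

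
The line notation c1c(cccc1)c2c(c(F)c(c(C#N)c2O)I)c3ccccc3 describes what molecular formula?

Heavy atoms from the SMILES: 19 C, 1 F, 1 I, 1 N, 1 O.
Implicit hydrogens by atom environment:
  10 × C (aromatic): 1 H each → 10
  8 × C (aromatic): no H
  1 × C: no H
  1 × F: no H
  1 × I: no H
  1 × N: no H
  1 × O: 1 H
  Total hydrogens = 11.
Molecular formula: C19H11FINO

C19H11FINO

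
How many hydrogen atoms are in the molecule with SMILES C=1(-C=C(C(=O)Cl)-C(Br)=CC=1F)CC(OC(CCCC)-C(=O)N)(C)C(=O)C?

22

Hydrogens are implicit in SMILES; fill each atom to its normal valence:
  4 × C: 2 H each → 8
  4 × C (aromatic): no H
  4 × C: no H
  4 × O: no H
  3 × C: 3 H each → 9
  2 × C (aromatic): 1 H each → 2
  1 × Br: no H
  1 × C: 1 H
  1 × Cl: no H
  1 × F: no H
  1 × N: 2 H
  Total hydrogens = 22.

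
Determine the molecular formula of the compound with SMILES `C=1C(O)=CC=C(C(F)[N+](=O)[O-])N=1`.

Heavy atoms from the SMILES: 6 C, 1 F, 2 N, 3 O.
Implicit hydrogens by atom environment:
  3 × C (aromatic): 1 H each → 3
  2 × C (aromatic): no H
  1 × C: 1 H
  1 × F: no H
  1 × N (aromatic): no H
  1 × N (charge +1): no H
  1 × O: 1 H
  1 × O: no H
  1 × O (charge -1): no H
  Total hydrogens = 5.
Molecular formula: C6H5FN2O3

C6H5FN2O3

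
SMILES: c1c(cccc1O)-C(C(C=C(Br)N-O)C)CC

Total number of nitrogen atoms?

1

The symbol for nitrogen appears 1 time in the SMILES.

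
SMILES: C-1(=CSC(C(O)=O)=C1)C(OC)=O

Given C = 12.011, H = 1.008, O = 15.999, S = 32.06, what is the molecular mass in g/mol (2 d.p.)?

186.18

Molecular formula: C7H6O4S.
M = 7×12.011 + 6×1.008 + 4×15.999 + 1×32.06 = 186.18 g/mol.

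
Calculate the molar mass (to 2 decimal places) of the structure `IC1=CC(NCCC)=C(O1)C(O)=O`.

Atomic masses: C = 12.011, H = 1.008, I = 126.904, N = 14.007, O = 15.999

Molecular formula: C8H10INO3.
M = 8×12.011 + 10×1.008 + 1×126.904 + 1×14.007 + 3×15.999 = 295.08 g/mol.

295.08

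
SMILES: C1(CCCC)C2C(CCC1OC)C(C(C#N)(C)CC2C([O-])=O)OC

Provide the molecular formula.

Heavy atoms from the SMILES: 19 C, 1 N, 4 O.
Implicit hydrogens by atom environment:
  6 × C: 2 H each → 12
  6 × C: 1 H each → 6
  4 × C: 3 H each → 12
  3 × C: no H
  3 × O: no H
  1 × N: no H
  1 × O (charge -1): no H
  Total hydrogens = 30.
Net charge -1.
Molecular formula: C19H30NO4-

C19H30NO4-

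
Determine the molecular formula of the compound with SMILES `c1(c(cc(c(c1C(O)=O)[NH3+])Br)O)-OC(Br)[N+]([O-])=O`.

Heavy atoms from the SMILES: 2 Br, 8 C, 2 N, 6 O.
Implicit hydrogens by atom environment:
  5 × C (aromatic): no H
  3 × O: no H
  2 × Br: no H
  2 × O: 1 H each → 2
  1 × C (aromatic): 1 H
  1 × C: 1 H
  1 × C: no H
  1 × N (charge +1): 3 H
  1 × N (charge +1): no H
  1 × O (charge -1): no H
  Total hydrogens = 7.
Net charge +1.
Molecular formula: C8H7Br2N2O6+

C8H7Br2N2O6+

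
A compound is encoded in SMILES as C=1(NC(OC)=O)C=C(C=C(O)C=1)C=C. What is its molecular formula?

C10H11NO3

Heavy atoms from the SMILES: 10 C, 1 N, 3 O.
Implicit hydrogens by atom environment:
  3 × C (aromatic): 1 H each → 3
  3 × C (aromatic): no H
  2 × O: no H
  1 × C: 3 H
  1 × C: 2 H
  1 × C: 1 H
  1 × C: no H
  1 × N: 1 H
  1 × O: 1 H
  Total hydrogens = 11.
Molecular formula: C10H11NO3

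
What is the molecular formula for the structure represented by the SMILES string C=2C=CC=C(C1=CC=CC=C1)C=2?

C12H10

Heavy atoms from the SMILES: 12 C.
Implicit hydrogens by atom environment:
  10 × C (aromatic): 1 H each → 10
  2 × C (aromatic): no H
  Total hydrogens = 10.
Molecular formula: C12H10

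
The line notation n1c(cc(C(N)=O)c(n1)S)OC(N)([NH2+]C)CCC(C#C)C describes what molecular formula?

Heavy atoms from the SMILES: 13 C, 5 N, 2 O, 1 S.
Implicit hydrogens by atom environment:
  3 × C (aromatic): no H
  3 × C: no H
  2 × C: 3 H each → 6
  2 × C: 2 H each → 4
  2 × C: 1 H each → 2
  2 × N: 2 H each → 4
  2 × N (aromatic): no H
  2 × O: no H
  1 × C (aromatic): 1 H
  1 × N (charge +1): 2 H
  1 × S: 1 H
  Total hydrogens = 20.
Net charge +1.
Molecular formula: C13H20N5O2S+

C13H20N5O2S+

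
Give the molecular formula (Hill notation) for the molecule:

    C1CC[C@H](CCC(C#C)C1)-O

C10H16O

Heavy atoms from the SMILES: 10 C, 1 O.
Implicit hydrogens by atom environment:
  6 × C: 2 H each → 12
  3 × C: 1 H each → 3
  1 × C: no H
  1 × O: 1 H
  Total hydrogens = 16.
Molecular formula: C10H16O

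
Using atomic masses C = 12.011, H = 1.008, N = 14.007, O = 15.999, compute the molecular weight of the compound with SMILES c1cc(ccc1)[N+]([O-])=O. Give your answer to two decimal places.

Molecular formula: C6H5NO2.
M = 6×12.011 + 5×1.008 + 1×14.007 + 2×15.999 = 123.11 g/mol.

123.11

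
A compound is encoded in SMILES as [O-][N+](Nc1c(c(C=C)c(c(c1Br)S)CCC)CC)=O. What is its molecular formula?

Heavy atoms from the SMILES: 1 Br, 13 C, 2 N, 2 O, 1 S.
Implicit hydrogens by atom environment:
  6 × C (aromatic): no H
  4 × C: 2 H each → 8
  2 × C: 3 H each → 6
  1 × Br: no H
  1 × C: 1 H
  1 × N: 1 H
  1 × N (charge +1): no H
  1 × O: no H
  1 × O (charge -1): no H
  1 × S: 1 H
  Total hydrogens = 17.
Molecular formula: C13H17BrN2O2S

C13H17BrN2O2S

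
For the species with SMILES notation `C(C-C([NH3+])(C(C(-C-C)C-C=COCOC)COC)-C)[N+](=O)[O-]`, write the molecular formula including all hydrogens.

Heavy atoms from the SMILES: 15 C, 2 N, 5 O.
Implicit hydrogens by atom environment:
  6 × C: 2 H each → 12
  4 × C: 3 H each → 12
  4 × C: 1 H each → 4
  4 × O: no H
  1 × C: no H
  1 × N (charge +1): 3 H
  1 × N (charge +1): no H
  1 × O (charge -1): no H
  Total hydrogens = 31.
Net charge +1.
Molecular formula: C15H31N2O5+

C15H31N2O5+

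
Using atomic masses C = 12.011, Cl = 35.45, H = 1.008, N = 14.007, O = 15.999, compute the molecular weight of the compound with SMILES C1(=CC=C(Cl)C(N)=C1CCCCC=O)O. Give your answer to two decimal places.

227.69

Molecular formula: C11H14ClNO2.
M = 11×12.011 + 1×35.45 + 14×1.008 + 1×14.007 + 2×15.999 = 227.69 g/mol.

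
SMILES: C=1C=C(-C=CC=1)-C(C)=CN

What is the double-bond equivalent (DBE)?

5

Molecular formula from the SMILES: C9H11N.
DoU = (2C + 2 + N − H − X)/2 = (2·9 + 2 + 1 − 11 − 0)/2 = 10/2 = 5.
(Structurally: 1 ring(s) + 4 π bond(s) = 5.)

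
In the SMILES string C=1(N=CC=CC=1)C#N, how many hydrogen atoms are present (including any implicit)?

Hydrogens are implicit in SMILES; fill each atom to its normal valence:
  4 × C (aromatic): 1 H each → 4
  1 × C (aromatic): no H
  1 × C: no H
  1 × N (aromatic): no H
  1 × N: no H
  Total hydrogens = 4.

4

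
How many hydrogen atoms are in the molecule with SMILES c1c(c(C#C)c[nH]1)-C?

Hydrogens are implicit in SMILES; fill each atom to its normal valence:
  2 × C (aromatic): 1 H each → 2
  2 × C (aromatic): no H
  1 × C: 3 H
  1 × C: 1 H
  1 × C: no H
  1 × N (aromatic): 1 H
  Total hydrogens = 7.

7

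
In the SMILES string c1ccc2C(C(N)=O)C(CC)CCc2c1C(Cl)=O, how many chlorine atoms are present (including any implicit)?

The symbol for chlorine appears 1 time in the SMILES.

1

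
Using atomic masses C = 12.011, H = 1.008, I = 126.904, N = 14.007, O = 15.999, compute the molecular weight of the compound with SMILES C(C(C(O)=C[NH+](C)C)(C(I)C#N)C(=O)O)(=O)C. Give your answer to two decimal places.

Molecular formula: C10H14IN2O4+.
M = 10×12.011 + 14×1.008 + 1×126.904 + 2×14.007 + 4×15.999 = 353.14 g/mol.

353.14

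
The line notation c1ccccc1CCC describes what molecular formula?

C9H12

Heavy atoms from the SMILES: 9 C.
Implicit hydrogens by atom environment:
  5 × C (aromatic): 1 H each → 5
  2 × C: 2 H each → 4
  1 × C: 3 H
  1 × C (aromatic): no H
  Total hydrogens = 12.
Molecular formula: C9H12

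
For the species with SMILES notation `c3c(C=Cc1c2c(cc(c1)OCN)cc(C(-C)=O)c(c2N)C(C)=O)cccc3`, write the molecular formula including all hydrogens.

C23H22N2O3

Heavy atoms from the SMILES: 23 C, 2 N, 3 O.
Implicit hydrogens by atom environment:
  8 × C (aromatic): 1 H each → 8
  8 × C (aromatic): no H
  3 × O: no H
  2 × C: 3 H each → 6
  2 × C: 1 H each → 2
  2 × C: no H
  2 × N: 2 H each → 4
  1 × C: 2 H
  Total hydrogens = 22.
Molecular formula: C23H22N2O3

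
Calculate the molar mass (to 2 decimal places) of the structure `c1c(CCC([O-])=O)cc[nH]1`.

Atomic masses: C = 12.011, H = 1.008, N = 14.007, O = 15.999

138.15

Molecular formula: C7H8NO2-.
M = 7×12.011 + 8×1.008 + 1×14.007 + 2×15.999 = 138.15 g/mol.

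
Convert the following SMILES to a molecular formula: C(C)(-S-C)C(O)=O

C4H8O2S

Heavy atoms from the SMILES: 4 C, 2 O, 1 S.
Implicit hydrogens by atom environment:
  2 × C: 3 H each → 6
  1 × C: 1 H
  1 × C: no H
  1 × O: 1 H
  1 × O: no H
  1 × S: no H
  Total hydrogens = 8.
Molecular formula: C4H8O2S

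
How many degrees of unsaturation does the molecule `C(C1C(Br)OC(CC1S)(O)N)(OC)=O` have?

Molecular formula from the SMILES: C7H12BrNO4S.
DoU = (2C + 2 + N − H − X)/2 = (2·7 + 2 + 1 − 12 − 1)/2 = 4/2 = 2.
(Structurally: 1 ring(s) + 1 π bond(s) = 2.)

2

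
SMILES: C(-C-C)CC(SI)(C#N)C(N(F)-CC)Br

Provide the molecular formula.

C9H15BrFIN2S

Heavy atoms from the SMILES: 1 Br, 9 C, 1 F, 1 I, 2 N, 1 S.
Implicit hydrogens by atom environment:
  4 × C: 2 H each → 8
  2 × C: 3 H each → 6
  2 × C: no H
  2 × N: no H
  1 × Br: no H
  1 × C: 1 H
  1 × F: no H
  1 × I: no H
  1 × S: no H
  Total hydrogens = 15.
Molecular formula: C9H15BrFIN2S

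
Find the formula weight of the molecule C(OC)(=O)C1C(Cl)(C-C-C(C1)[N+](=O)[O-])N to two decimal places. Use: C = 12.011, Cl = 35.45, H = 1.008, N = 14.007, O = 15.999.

236.65

Molecular formula: C8H13ClN2O4.
M = 8×12.011 + 1×35.45 + 13×1.008 + 2×14.007 + 4×15.999 = 236.65 g/mol.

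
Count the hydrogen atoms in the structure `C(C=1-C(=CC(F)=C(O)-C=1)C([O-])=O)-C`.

8

Hydrogens are implicit in SMILES; fill each atom to its normal valence:
  4 × C (aromatic): no H
  2 × C (aromatic): 1 H each → 2
  1 × C: 3 H
  1 × C: 2 H
  1 × C: no H
  1 × F: no H
  1 × O: 1 H
  1 × O: no H
  1 × O (charge -1): no H
  Total hydrogens = 8.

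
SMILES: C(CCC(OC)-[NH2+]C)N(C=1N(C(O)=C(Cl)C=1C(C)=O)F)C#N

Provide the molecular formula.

Heavy atoms from the SMILES: 13 C, 1 Cl, 1 F, 4 N, 3 O.
Implicit hydrogens by atom environment:
  4 × C (aromatic): no H
  3 × C: 3 H each → 9
  3 × C: 2 H each → 6
  2 × C: no H
  2 × N: no H
  2 × O: no H
  1 × C: 1 H
  1 × Cl: no H
  1 × F: no H
  1 × N (charge +1): 2 H
  1 × N (aromatic): no H
  1 × O: 1 H
  Total hydrogens = 19.
Net charge +1.
Molecular formula: C13H19ClFN4O3+

C13H19ClFN4O3+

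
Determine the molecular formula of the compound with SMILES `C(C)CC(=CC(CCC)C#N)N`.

C10H18N2

Heavy atoms from the SMILES: 10 C, 2 N.
Implicit hydrogens by atom environment:
  4 × C: 2 H each → 8
  2 × C: 3 H each → 6
  2 × C: 1 H each → 2
  2 × C: no H
  1 × N: 2 H
  1 × N: no H
  Total hydrogens = 18.
Molecular formula: C10H18N2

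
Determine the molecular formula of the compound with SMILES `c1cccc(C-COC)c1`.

Heavy atoms from the SMILES: 9 C, 1 O.
Implicit hydrogens by atom environment:
  5 × C (aromatic): 1 H each → 5
  2 × C: 2 H each → 4
  1 × C: 3 H
  1 × C (aromatic): no H
  1 × O: no H
  Total hydrogens = 12.
Molecular formula: C9H12O

C9H12O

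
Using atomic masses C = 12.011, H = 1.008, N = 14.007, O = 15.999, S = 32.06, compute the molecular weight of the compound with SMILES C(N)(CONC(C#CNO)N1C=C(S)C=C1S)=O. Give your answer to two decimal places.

288.34

Molecular formula: C9H12N4O3S2.
M = 9×12.011 + 12×1.008 + 4×14.007 + 3×15.999 + 2×32.06 = 288.34 g/mol.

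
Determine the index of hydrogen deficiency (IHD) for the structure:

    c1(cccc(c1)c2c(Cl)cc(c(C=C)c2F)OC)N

9

Molecular formula from the SMILES: C15H13ClFNO.
DoU = (2C + 2 + N − H − X)/2 = (2·15 + 2 + 1 − 13 − 2)/2 = 18/2 = 9.
(Structurally: 2 ring(s) + 7 π bond(s) = 9.)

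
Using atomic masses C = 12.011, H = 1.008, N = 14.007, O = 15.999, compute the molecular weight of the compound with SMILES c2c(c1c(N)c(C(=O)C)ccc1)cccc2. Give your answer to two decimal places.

Molecular formula: C14H13NO.
M = 14×12.011 + 13×1.008 + 1×14.007 + 1×15.999 = 211.26 g/mol.

211.26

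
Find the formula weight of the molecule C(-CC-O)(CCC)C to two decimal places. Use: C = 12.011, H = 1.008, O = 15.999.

116.20

Molecular formula: C7H16O.
M = 7×12.011 + 16×1.008 + 1×15.999 = 116.20 g/mol.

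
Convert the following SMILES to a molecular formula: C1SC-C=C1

Heavy atoms from the SMILES: 4 C, 1 S.
Implicit hydrogens by atom environment:
  2 × C: 2 H each → 4
  2 × C: 1 H each → 2
  1 × S: no H
  Total hydrogens = 6.
Molecular formula: C4H6S

C4H6S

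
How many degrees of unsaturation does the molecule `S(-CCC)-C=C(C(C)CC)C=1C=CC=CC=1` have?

Molecular formula from the SMILES: C15H22S.
DoU = (2C + 2 + N − H − X)/2 = (2·15 + 2 + 0 − 22 − 0)/2 = 10/2 = 5.
(Structurally: 1 ring(s) + 4 π bond(s) = 5.)

5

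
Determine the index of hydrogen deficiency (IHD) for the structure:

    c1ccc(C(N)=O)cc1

5

Molecular formula from the SMILES: C7H7NO.
DoU = (2C + 2 + N − H − X)/2 = (2·7 + 2 + 1 − 7 − 0)/2 = 10/2 = 5.
(Structurally: 1 ring(s) + 4 π bond(s) = 5.)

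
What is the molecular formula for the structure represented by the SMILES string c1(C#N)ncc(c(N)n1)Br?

C5H3BrN4

Heavy atoms from the SMILES: 1 Br, 5 C, 4 N.
Implicit hydrogens by atom environment:
  3 × C (aromatic): no H
  2 × N (aromatic): no H
  1 × Br: no H
  1 × C (aromatic): 1 H
  1 × C: no H
  1 × N: 2 H
  1 × N: no H
  Total hydrogens = 3.
Molecular formula: C5H3BrN4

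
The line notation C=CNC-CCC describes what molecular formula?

C6H13N

Heavy atoms from the SMILES: 6 C, 1 N.
Implicit hydrogens by atom environment:
  4 × C: 2 H each → 8
  1 × C: 3 H
  1 × C: 1 H
  1 × N: 1 H
  Total hydrogens = 13.
Molecular formula: C6H13N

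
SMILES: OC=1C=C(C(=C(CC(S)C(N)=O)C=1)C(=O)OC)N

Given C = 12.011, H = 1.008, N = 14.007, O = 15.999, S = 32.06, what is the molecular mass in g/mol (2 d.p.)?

270.30

Molecular formula: C11H14N2O4S.
M = 11×12.011 + 14×1.008 + 2×14.007 + 4×15.999 + 1×32.06 = 270.30 g/mol.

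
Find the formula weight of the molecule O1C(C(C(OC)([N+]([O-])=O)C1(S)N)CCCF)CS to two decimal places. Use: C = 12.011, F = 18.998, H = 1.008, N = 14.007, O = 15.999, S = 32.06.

300.36

Molecular formula: C9H17FN2O4S2.
M = 9×12.011 + 1×18.998 + 17×1.008 + 2×14.007 + 4×15.999 + 2×32.06 = 300.36 g/mol.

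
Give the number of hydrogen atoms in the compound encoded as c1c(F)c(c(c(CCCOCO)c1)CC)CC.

Hydrogens are implicit in SMILES; fill each atom to its normal valence:
  6 × C: 2 H each → 12
  4 × C (aromatic): no H
  2 × C: 3 H each → 6
  2 × C (aromatic): 1 H each → 2
  1 × F: no H
  1 × O: 1 H
  1 × O: no H
  Total hydrogens = 21.

21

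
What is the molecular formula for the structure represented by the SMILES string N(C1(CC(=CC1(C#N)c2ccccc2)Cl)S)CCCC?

Heavy atoms from the SMILES: 16 C, 1 Cl, 2 N, 1 S.
Implicit hydrogens by atom environment:
  5 × C (aromatic): 1 H each → 5
  4 × C: 2 H each → 8
  4 × C: no H
  1 × C: 3 H
  1 × C: 1 H
  1 × C (aromatic): no H
  1 × Cl: no H
  1 × N: 1 H
  1 × N: no H
  1 × S: 1 H
  Total hydrogens = 19.
Molecular formula: C16H19ClN2S

C16H19ClN2S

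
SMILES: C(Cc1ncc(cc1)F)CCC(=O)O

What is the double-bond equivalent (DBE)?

Molecular formula from the SMILES: C10H12FNO2.
DoU = (2C + 2 + N − H − X)/2 = (2·10 + 2 + 1 − 12 − 1)/2 = 10/2 = 5.
(Structurally: 1 ring(s) + 4 π bond(s) = 5.)

5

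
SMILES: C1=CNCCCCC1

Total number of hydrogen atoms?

Hydrogens are implicit in SMILES; fill each atom to its normal valence:
  5 × C: 2 H each → 10
  2 × C: 1 H each → 2
  1 × N: 1 H
  Total hydrogens = 13.

13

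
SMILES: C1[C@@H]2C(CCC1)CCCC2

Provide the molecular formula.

C10H18

Heavy atoms from the SMILES: 10 C.
Implicit hydrogens by atom environment:
  8 × C: 2 H each → 16
  2 × C: 1 H each → 2
  Total hydrogens = 18.
Molecular formula: C10H18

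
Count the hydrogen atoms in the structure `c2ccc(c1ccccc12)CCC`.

Hydrogens are implicit in SMILES; fill each atom to its normal valence:
  7 × C (aromatic): 1 H each → 7
  3 × C (aromatic): no H
  2 × C: 2 H each → 4
  1 × C: 3 H
  Total hydrogens = 14.

14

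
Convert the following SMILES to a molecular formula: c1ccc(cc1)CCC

C9H12

Heavy atoms from the SMILES: 9 C.
Implicit hydrogens by atom environment:
  5 × C (aromatic): 1 H each → 5
  2 × C: 2 H each → 4
  1 × C: 3 H
  1 × C (aromatic): no H
  Total hydrogens = 12.
Molecular formula: C9H12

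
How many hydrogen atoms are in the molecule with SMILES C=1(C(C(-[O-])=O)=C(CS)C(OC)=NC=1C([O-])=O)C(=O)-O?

Hydrogens are implicit in SMILES; fill each atom to its normal valence:
  5 × C (aromatic): no H
  4 × O: no H
  3 × C: no H
  2 × O (charge -1): no H
  1 × C: 3 H
  1 × C: 2 H
  1 × N (aromatic): no H
  1 × O: 1 H
  1 × S: 1 H
  Total hydrogens = 7.

7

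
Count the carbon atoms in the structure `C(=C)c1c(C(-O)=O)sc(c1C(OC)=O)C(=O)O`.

10

The symbol for carbon appears 10 times in the SMILES. Lowercase c denotes aromatic carbon and counts toward C.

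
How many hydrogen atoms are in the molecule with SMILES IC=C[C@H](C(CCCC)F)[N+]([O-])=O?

13

Hydrogens are implicit in SMILES; fill each atom to its normal valence:
  4 × C: 1 H each → 4
  3 × C: 2 H each → 6
  1 × C: 3 H
  1 × F: no H
  1 × I: no H
  1 × N (charge +1): no H
  1 × O: no H
  1 × O (charge -1): no H
  Total hydrogens = 13.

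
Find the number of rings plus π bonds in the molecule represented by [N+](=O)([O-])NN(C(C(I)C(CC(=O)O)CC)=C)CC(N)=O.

Molecular formula from the SMILES: C10H17IN4O5.
DoU = (2C + 2 + N − H − X)/2 = (2·10 + 2 + 4 − 17 − 1)/2 = 8/2 = 4.
(Structurally: 0 ring(s) + 4 π bond(s) = 4.)

4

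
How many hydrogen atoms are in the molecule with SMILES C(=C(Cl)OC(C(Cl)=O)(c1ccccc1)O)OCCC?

14

Hydrogens are implicit in SMILES; fill each atom to its normal valence:
  5 × C (aromatic): 1 H each → 5
  3 × C: no H
  3 × O: no H
  2 × C: 2 H each → 4
  2 × Cl: no H
  1 × C: 3 H
  1 × C: 1 H
  1 × C (aromatic): no H
  1 × O: 1 H
  Total hydrogens = 14.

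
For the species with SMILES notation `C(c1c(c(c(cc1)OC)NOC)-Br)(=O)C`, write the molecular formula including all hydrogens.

Heavy atoms from the SMILES: 1 Br, 10 C, 1 N, 3 O.
Implicit hydrogens by atom environment:
  4 × C (aromatic): no H
  3 × C: 3 H each → 9
  3 × O: no H
  2 × C (aromatic): 1 H each → 2
  1 × Br: no H
  1 × C: no H
  1 × N: 1 H
  Total hydrogens = 12.
Molecular formula: C10H12BrNO3

C10H12BrNO3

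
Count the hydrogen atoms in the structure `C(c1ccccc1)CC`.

Hydrogens are implicit in SMILES; fill each atom to its normal valence:
  5 × C (aromatic): 1 H each → 5
  2 × C: 2 H each → 4
  1 × C: 3 H
  1 × C (aromatic): no H
  Total hydrogens = 12.

12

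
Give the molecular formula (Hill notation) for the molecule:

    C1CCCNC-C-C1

Heavy atoms from the SMILES: 7 C, 1 N.
Implicit hydrogens by atom environment:
  7 × C: 2 H each → 14
  1 × N: 1 H
  Total hydrogens = 15.
Molecular formula: C7H15N

C7H15N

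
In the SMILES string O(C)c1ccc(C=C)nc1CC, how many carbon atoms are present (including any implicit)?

The symbol for carbon appears 10 times in the SMILES. Lowercase c denotes aromatic carbon and counts toward C.

10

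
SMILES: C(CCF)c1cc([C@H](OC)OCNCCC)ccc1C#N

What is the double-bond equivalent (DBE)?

Molecular formula from the SMILES: C16H23FN2O2.
DoU = (2C + 2 + N − H − X)/2 = (2·16 + 2 + 2 − 23 − 1)/2 = 12/2 = 6.
(Structurally: 1 ring(s) + 5 π bond(s) = 6.)

6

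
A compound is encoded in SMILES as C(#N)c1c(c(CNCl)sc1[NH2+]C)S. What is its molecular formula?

C7H9ClN3S2+

Heavy atoms from the SMILES: 7 C, 1 Cl, 3 N, 2 S.
Implicit hydrogens by atom environment:
  4 × C (aromatic): no H
  1 × C: 3 H
  1 × C: 2 H
  1 × C: no H
  1 × Cl: no H
  1 × N (charge +1): 2 H
  1 × N: 1 H
  1 × N: no H
  1 × S: 1 H
  1 × S (aromatic): no H
  Total hydrogens = 9.
Net charge +1.
Molecular formula: C7H9ClN3S2+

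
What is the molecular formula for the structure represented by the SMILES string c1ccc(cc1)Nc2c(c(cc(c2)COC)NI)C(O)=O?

C15H15IN2O3

Heavy atoms from the SMILES: 15 C, 1 I, 2 N, 3 O.
Implicit hydrogens by atom environment:
  7 × C (aromatic): 1 H each → 7
  5 × C (aromatic): no H
  2 × N: 1 H each → 2
  2 × O: no H
  1 × C: 3 H
  1 × C: 2 H
  1 × C: no H
  1 × I: no H
  1 × O: 1 H
  Total hydrogens = 15.
Molecular formula: C15H15IN2O3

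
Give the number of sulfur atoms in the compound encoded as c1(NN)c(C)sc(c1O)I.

1

The symbol for sulfur appears 1 time in the SMILES.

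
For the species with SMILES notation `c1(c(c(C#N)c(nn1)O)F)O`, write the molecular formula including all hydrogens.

Heavy atoms from the SMILES: 5 C, 1 F, 3 N, 2 O.
Implicit hydrogens by atom environment:
  4 × C (aromatic): no H
  2 × N (aromatic): no H
  2 × O: 1 H each → 2
  1 × C: no H
  1 × F: no H
  1 × N: no H
  Total hydrogens = 2.
Molecular formula: C5H2FN3O2

C5H2FN3O2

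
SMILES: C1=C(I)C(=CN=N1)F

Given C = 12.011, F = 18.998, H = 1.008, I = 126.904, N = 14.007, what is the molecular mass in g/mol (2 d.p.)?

223.98

Molecular formula: C4H2FIN2.
M = 4×12.011 + 1×18.998 + 2×1.008 + 1×126.904 + 2×14.007 = 223.98 g/mol.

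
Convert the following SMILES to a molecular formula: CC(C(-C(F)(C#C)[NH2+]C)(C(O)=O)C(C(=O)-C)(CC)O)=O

Heavy atoms from the SMILES: 13 C, 1 F, 1 N, 5 O.
Implicit hydrogens by atom environment:
  7 × C: no H
  4 × C: 3 H each → 12
  3 × O: no H
  2 × O: 1 H each → 2
  1 × C: 2 H
  1 × C: 1 H
  1 × F: no H
  1 × N (charge +1): 2 H
  Total hydrogens = 19.
Net charge +1.
Molecular formula: C13H19FNO5+

C13H19FNO5+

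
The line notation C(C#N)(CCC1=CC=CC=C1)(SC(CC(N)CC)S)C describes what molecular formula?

C16H24N2S2

Heavy atoms from the SMILES: 16 C, 2 N, 2 S.
Implicit hydrogens by atom environment:
  5 × C (aromatic): 1 H each → 5
  4 × C: 2 H each → 8
  2 × C: 3 H each → 6
  2 × C: 1 H each → 2
  2 × C: no H
  1 × C (aromatic): no H
  1 × N: 2 H
  1 × N: no H
  1 × S: 1 H
  1 × S: no H
  Total hydrogens = 24.
Molecular formula: C16H24N2S2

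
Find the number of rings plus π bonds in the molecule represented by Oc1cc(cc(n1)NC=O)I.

5

Molecular formula from the SMILES: C6H5IN2O2.
DoU = (2C + 2 + N − H − X)/2 = (2·6 + 2 + 2 − 5 − 1)/2 = 10/2 = 5.
(Structurally: 1 ring(s) + 4 π bond(s) = 5.)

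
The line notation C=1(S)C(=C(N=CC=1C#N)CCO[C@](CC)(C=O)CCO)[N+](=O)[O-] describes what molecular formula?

Heavy atoms from the SMILES: 14 C, 3 N, 5 O, 1 S.
Implicit hydrogens by atom environment:
  5 × C: 2 H each → 10
  4 × C (aromatic): no H
  3 × O: no H
  2 × C: no H
  1 × C: 3 H
  1 × C (aromatic): 1 H
  1 × C: 1 H
  1 × N (aromatic): no H
  1 × N (charge +1): no H
  1 × N: no H
  1 × O: 1 H
  1 × O (charge -1): no H
  1 × S: 1 H
  Total hydrogens = 17.
Molecular formula: C14H17N3O5S

C14H17N3O5S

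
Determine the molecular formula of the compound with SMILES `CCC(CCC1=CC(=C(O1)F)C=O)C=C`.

Heavy atoms from the SMILES: 12 C, 1 F, 2 O.
Implicit hydrogens by atom environment:
  4 × C: 2 H each → 8
  3 × C: 1 H each → 3
  3 × C (aromatic): no H
  1 × C: 3 H
  1 × C (aromatic): 1 H
  1 × F: no H
  1 × O (aromatic): no H
  1 × O: no H
  Total hydrogens = 15.
Molecular formula: C12H15FO2

C12H15FO2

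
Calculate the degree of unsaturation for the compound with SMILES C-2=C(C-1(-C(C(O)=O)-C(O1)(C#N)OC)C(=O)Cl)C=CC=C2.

Molecular formula from the SMILES: C13H10ClNO5.
DoU = (2C + 2 + N − H − X)/2 = (2·13 + 2 + 1 − 10 − 1)/2 = 18/2 = 9.
(Structurally: 2 ring(s) + 7 π bond(s) = 9.)

9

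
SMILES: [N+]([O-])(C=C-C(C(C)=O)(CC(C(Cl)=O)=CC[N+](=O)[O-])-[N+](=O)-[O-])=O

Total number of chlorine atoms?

1

The symbol for chlorine appears 1 time in the SMILES.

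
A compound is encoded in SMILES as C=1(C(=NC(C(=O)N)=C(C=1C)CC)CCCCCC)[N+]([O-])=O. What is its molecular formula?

Heavy atoms from the SMILES: 15 C, 3 N, 3 O.
Implicit hydrogens by atom environment:
  6 × C: 2 H each → 12
  5 × C (aromatic): no H
  3 × C: 3 H each → 9
  2 × O: no H
  1 × C: no H
  1 × N: 2 H
  1 × N (aromatic): no H
  1 × N (charge +1): no H
  1 × O (charge -1): no H
  Total hydrogens = 23.
Molecular formula: C15H23N3O3

C15H23N3O3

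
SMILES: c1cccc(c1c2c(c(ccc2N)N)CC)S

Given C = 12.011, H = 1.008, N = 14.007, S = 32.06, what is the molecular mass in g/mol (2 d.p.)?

Molecular formula: C14H16N2S.
M = 14×12.011 + 16×1.008 + 2×14.007 + 1×32.06 = 244.36 g/mol.

244.36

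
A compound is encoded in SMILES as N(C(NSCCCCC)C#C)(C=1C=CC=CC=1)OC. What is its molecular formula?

Heavy atoms from the SMILES: 15 C, 2 N, 1 O, 1 S.
Implicit hydrogens by atom environment:
  5 × C (aromatic): 1 H each → 5
  4 × C: 2 H each → 8
  2 × C: 3 H each → 6
  2 × C: 1 H each → 2
  1 × C: no H
  1 × C (aromatic): no H
  1 × N: 1 H
  1 × N: no H
  1 × O: no H
  1 × S: no H
  Total hydrogens = 22.
Molecular formula: C15H22N2OS

C15H22N2OS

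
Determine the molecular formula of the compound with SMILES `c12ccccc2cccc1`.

C10H8

Heavy atoms from the SMILES: 10 C.
Implicit hydrogens by atom environment:
  8 × C (aromatic): 1 H each → 8
  2 × C (aromatic): no H
  Total hydrogens = 8.
Molecular formula: C10H8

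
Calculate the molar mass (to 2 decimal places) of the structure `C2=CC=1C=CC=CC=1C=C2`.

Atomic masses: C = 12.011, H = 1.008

Molecular formula: C10H8.
M = 10×12.011 + 8×1.008 = 128.17 g/mol.

128.17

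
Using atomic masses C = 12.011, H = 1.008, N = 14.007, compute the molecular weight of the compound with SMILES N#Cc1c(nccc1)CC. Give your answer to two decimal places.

Molecular formula: C8H8N2.
M = 8×12.011 + 8×1.008 + 2×14.007 = 132.17 g/mol.

132.17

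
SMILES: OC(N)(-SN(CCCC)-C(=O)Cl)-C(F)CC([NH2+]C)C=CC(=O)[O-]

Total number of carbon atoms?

13

The symbol for carbon appears 13 times in the SMILES. (Cl is a single chlorine, not C + l.)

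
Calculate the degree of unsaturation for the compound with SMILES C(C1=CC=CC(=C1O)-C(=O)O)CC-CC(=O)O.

6

Molecular formula from the SMILES: C12H14O5.
DoU = (2C + 2 + N − H − X)/2 = (2·12 + 2 + 0 − 14 − 0)/2 = 12/2 = 6.
(Structurally: 1 ring(s) + 5 π bond(s) = 6.)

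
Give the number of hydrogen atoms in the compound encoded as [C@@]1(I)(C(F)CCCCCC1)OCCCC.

22

Hydrogens are implicit in SMILES; fill each atom to its normal valence:
  9 × C: 2 H each → 18
  1 × C: 3 H
  1 × C: 1 H
  1 × C: no H
  1 × F: no H
  1 × I: no H
  1 × O: no H
  Total hydrogens = 22.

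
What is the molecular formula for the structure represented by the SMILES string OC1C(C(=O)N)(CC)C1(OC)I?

Heavy atoms from the SMILES: 7 C, 1 I, 1 N, 3 O.
Implicit hydrogens by atom environment:
  3 × C: no H
  2 × C: 3 H each → 6
  2 × O: no H
  1 × C: 2 H
  1 × C: 1 H
  1 × I: no H
  1 × N: 2 H
  1 × O: 1 H
  Total hydrogens = 12.
Molecular formula: C7H12INO3

C7H12INO3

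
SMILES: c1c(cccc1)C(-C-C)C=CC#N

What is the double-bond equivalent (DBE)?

7

Molecular formula from the SMILES: C12H13N.
DoU = (2C + 2 + N − H − X)/2 = (2·12 + 2 + 1 − 13 − 0)/2 = 14/2 = 7.
(Structurally: 1 ring(s) + 6 π bond(s) = 7.)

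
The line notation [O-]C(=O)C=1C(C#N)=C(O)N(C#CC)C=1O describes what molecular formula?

Heavy atoms from the SMILES: 9 C, 2 N, 4 O.
Implicit hydrogens by atom environment:
  4 × C (aromatic): no H
  4 × C: no H
  2 × O: 1 H each → 2
  1 × C: 3 H
  1 × N (aromatic): no H
  1 × N: no H
  1 × O: no H
  1 × O (charge -1): no H
  Total hydrogens = 5.
Net charge -1.
Molecular formula: C9H5N2O4-

C9H5N2O4-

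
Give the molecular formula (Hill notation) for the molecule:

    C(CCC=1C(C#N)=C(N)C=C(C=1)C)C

Heavy atoms from the SMILES: 12 C, 2 N.
Implicit hydrogens by atom environment:
  4 × C (aromatic): no H
  3 × C: 2 H each → 6
  2 × C: 3 H each → 6
  2 × C (aromatic): 1 H each → 2
  1 × C: no H
  1 × N: 2 H
  1 × N: no H
  Total hydrogens = 16.
Molecular formula: C12H16N2

C12H16N2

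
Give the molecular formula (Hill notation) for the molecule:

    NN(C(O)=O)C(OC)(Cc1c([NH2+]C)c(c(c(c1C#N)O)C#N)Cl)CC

Heavy atoms from the SMILES: 15 C, 1 Cl, 5 N, 4 O.
Implicit hydrogens by atom environment:
  6 × C (aromatic): no H
  4 × C: no H
  3 × C: 3 H each → 9
  3 × N: no H
  2 × C: 2 H each → 4
  2 × O: 1 H each → 2
  2 × O: no H
  1 × Cl: no H
  1 × N (charge +1): 2 H
  1 × N: 2 H
  Total hydrogens = 19.
Net charge +1.
Molecular formula: C15H19ClN5O4+

C15H19ClN5O4+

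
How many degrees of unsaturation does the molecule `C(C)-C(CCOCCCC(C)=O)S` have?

1

Molecular formula from the SMILES: C10H20O2S.
DoU = (2C + 2 + N − H − X)/2 = (2·10 + 2 + 0 − 20 − 0)/2 = 2/2 = 1.
(Structurally: 0 ring(s) + 1 π bond(s) = 1.)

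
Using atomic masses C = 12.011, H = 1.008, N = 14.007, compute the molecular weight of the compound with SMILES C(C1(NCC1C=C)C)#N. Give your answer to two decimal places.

122.17

Molecular formula: C7H10N2.
M = 7×12.011 + 10×1.008 + 2×14.007 = 122.17 g/mol.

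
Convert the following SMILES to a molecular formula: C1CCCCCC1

C7H14

Heavy atoms from the SMILES: 7 C.
Implicit hydrogens by atom environment:
  7 × C: 2 H each → 14
  Total hydrogens = 14.
Molecular formula: C7H14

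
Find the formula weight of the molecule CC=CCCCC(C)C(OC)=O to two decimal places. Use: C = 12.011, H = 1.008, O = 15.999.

170.25

Molecular formula: C10H18O2.
M = 10×12.011 + 18×1.008 + 2×15.999 = 170.25 g/mol.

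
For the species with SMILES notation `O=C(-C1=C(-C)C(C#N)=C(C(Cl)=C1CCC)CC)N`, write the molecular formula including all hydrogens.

C14H17ClN2O

Heavy atoms from the SMILES: 14 C, 1 Cl, 2 N, 1 O.
Implicit hydrogens by atom environment:
  6 × C (aromatic): no H
  3 × C: 3 H each → 9
  3 × C: 2 H each → 6
  2 × C: no H
  1 × Cl: no H
  1 × N: 2 H
  1 × N: no H
  1 × O: no H
  Total hydrogens = 17.
Molecular formula: C14H17ClN2O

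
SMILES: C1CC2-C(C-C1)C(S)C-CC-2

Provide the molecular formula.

C10H18S

Heavy atoms from the SMILES: 10 C, 1 S.
Implicit hydrogens by atom environment:
  7 × C: 2 H each → 14
  3 × C: 1 H each → 3
  1 × S: 1 H
  Total hydrogens = 18.
Molecular formula: C10H18S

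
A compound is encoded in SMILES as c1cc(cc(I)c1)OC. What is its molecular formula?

C7H7IO

Heavy atoms from the SMILES: 7 C, 1 I, 1 O.
Implicit hydrogens by atom environment:
  4 × C (aromatic): 1 H each → 4
  2 × C (aromatic): no H
  1 × C: 3 H
  1 × I: no H
  1 × O: no H
  Total hydrogens = 7.
Molecular formula: C7H7IO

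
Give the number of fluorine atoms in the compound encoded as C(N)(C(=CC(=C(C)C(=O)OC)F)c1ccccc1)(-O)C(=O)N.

1

The symbol for fluorine appears 1 time in the SMILES.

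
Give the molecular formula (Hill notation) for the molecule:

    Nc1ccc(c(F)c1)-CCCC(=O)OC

Heavy atoms from the SMILES: 11 C, 1 F, 1 N, 2 O.
Implicit hydrogens by atom environment:
  3 × C: 2 H each → 6
  3 × C (aromatic): 1 H each → 3
  3 × C (aromatic): no H
  2 × O: no H
  1 × C: 3 H
  1 × C: no H
  1 × F: no H
  1 × N: 2 H
  Total hydrogens = 14.
Molecular formula: C11H14FNO2

C11H14FNO2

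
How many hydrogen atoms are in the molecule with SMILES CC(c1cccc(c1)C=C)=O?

Hydrogens are implicit in SMILES; fill each atom to its normal valence:
  4 × C (aromatic): 1 H each → 4
  2 × C (aromatic): no H
  1 × C: 3 H
  1 × C: 2 H
  1 × C: 1 H
  1 × C: no H
  1 × O: no H
  Total hydrogens = 10.

10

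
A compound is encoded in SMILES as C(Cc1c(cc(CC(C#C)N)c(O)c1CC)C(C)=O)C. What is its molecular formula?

C17H23NO2

Heavy atoms from the SMILES: 17 C, 1 N, 2 O.
Implicit hydrogens by atom environment:
  5 × C (aromatic): no H
  4 × C: 2 H each → 8
  3 × C: 3 H each → 9
  2 × C: 1 H each → 2
  2 × C: no H
  1 × C (aromatic): 1 H
  1 × N: 2 H
  1 × O: 1 H
  1 × O: no H
  Total hydrogens = 23.
Molecular formula: C17H23NO2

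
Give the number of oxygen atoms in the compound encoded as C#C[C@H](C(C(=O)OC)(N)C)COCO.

The symbol for oxygen appears 4 times in the SMILES.

4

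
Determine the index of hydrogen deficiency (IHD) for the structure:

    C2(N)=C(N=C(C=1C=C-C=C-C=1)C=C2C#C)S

Molecular formula from the SMILES: C13H10N2S.
DoU = (2C + 2 + N − H − X)/2 = (2·13 + 2 + 2 − 10 − 0)/2 = 20/2 = 10.
(Structurally: 2 ring(s) + 8 π bond(s) = 10.)

10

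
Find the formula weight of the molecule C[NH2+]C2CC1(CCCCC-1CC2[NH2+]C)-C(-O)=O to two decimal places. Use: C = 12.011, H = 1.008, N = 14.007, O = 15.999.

242.36

Molecular formula: [C13H26N2O2]2+.
M = 13×12.011 + 26×1.008 + 2×14.007 + 2×15.999 = 242.36 g/mol.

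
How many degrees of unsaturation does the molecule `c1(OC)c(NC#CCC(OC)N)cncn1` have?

Molecular formula from the SMILES: C10H14N4O2.
DoU = (2C + 2 + N − H − X)/2 = (2·10 + 2 + 4 − 14 − 0)/2 = 12/2 = 6.
(Structurally: 1 ring(s) + 5 π bond(s) = 6.)

6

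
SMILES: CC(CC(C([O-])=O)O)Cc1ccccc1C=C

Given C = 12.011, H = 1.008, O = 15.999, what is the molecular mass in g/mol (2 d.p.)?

233.29

Molecular formula: C14H17O3-.
M = 14×12.011 + 17×1.008 + 3×15.999 = 233.29 g/mol.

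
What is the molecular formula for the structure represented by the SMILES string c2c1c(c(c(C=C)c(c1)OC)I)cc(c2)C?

C14H13IO

Heavy atoms from the SMILES: 14 C, 1 I, 1 O.
Implicit hydrogens by atom environment:
  6 × C (aromatic): no H
  4 × C (aromatic): 1 H each → 4
  2 × C: 3 H each → 6
  1 × C: 2 H
  1 × C: 1 H
  1 × I: no H
  1 × O: no H
  Total hydrogens = 13.
Molecular formula: C14H13IO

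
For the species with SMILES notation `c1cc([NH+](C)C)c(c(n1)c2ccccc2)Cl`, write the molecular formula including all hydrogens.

C13H14ClN2+

Heavy atoms from the SMILES: 13 C, 1 Cl, 2 N.
Implicit hydrogens by atom environment:
  7 × C (aromatic): 1 H each → 7
  4 × C (aromatic): no H
  2 × C: 3 H each → 6
  1 × Cl: no H
  1 × N (charge +1): 1 H
  1 × N (aromatic): no H
  Total hydrogens = 14.
Net charge +1.
Molecular formula: C13H14ClN2+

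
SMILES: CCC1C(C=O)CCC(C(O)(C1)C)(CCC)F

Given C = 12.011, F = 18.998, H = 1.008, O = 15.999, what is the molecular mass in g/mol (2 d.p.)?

Molecular formula: C14H25FO2.
M = 14×12.011 + 1×18.998 + 25×1.008 + 2×15.999 = 244.35 g/mol.

244.35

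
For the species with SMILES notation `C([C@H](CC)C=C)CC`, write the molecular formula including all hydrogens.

Heavy atoms from the SMILES: 8 C.
Implicit hydrogens by atom environment:
  4 × C: 2 H each → 8
  2 × C: 3 H each → 6
  2 × C: 1 H each → 2
  Total hydrogens = 16.
Molecular formula: C8H16

C8H16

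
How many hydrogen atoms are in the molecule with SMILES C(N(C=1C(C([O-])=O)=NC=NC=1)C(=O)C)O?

Hydrogens are implicit in SMILES; fill each atom to its normal valence:
  2 × C (aromatic): 1 H each → 2
  2 × C (aromatic): no H
  2 × C: no H
  2 × N (aromatic): no H
  2 × O: no H
  1 × C: 3 H
  1 × C: 2 H
  1 × N: no H
  1 × O: 1 H
  1 × O (charge -1): no H
  Total hydrogens = 8.

8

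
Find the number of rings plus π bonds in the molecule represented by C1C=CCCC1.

2

Molecular formula from the SMILES: C6H10.
DoU = (2C + 2 + N − H − X)/2 = (2·6 + 2 + 0 − 10 − 0)/2 = 4/2 = 2.
(Structurally: 1 ring(s) + 1 π bond(s) = 2.)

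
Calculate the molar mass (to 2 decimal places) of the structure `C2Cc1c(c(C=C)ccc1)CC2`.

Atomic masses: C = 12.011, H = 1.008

158.24

Molecular formula: C12H14.
M = 12×12.011 + 14×1.008 = 158.24 g/mol.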